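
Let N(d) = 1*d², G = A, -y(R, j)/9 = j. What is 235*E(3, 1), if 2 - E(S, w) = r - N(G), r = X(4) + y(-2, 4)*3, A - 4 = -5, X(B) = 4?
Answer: 25145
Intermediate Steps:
y(R, j) = -9*j
A = -1 (A = 4 - 5 = -1)
G = -1
N(d) = d²
r = -104 (r = 4 - 9*4*3 = 4 - 36*3 = 4 - 108 = -104)
E(S, w) = 107 (E(S, w) = 2 - (-104 - 1*(-1)²) = 2 - (-104 - 1*1) = 2 - (-104 - 1) = 2 - 1*(-105) = 2 + 105 = 107)
235*E(3, 1) = 235*107 = 25145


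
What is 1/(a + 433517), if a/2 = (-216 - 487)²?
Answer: 1/1421935 ≈ 7.0327e-7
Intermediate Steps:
a = 988418 (a = 2*(-216 - 487)² = 2*(-703)² = 2*494209 = 988418)
1/(a + 433517) = 1/(988418 + 433517) = 1/1421935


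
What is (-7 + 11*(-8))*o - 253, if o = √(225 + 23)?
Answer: -253 - 190*√62 ≈ -1749.1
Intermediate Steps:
o = 2*√62 (o = √248 = 2*√62 ≈ 15.748)
(-7 + 11*(-8))*o - 253 = (-7 + 11*(-8))*(2*√62) - 253 = (-7 - 88)*(2*√62) - 253 = -190*√62 - 253 = -253 - 190*√62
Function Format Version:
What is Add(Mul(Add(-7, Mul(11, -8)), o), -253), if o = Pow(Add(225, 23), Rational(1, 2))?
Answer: Add(-253, Mul(-190, Pow(62, Rational(1, 2)))) ≈ -1749.1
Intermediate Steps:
o = Mul(2, Pow(62, Rational(1, 2))) (o = Pow(248, Rational(1, 2)) = Mul(2, Pow(62, Rational(1, 2))) ≈ 15.748)
Add(Mul(Add(-7, Mul(11, -8)), o), -253) = Add(Mul(Add(-7, Mul(11, -8)), Mul(2, Pow(62, Rational(1, 2)))), -253) = Add(Mul(Add(-7, -88), Mul(2, Pow(62, Rational(1, 2)))), -253) = Add(Mul(-95, Mul(2, Pow(62, Rational(1, 2)))), -253) = Add(Mul(-190, Pow(62, Rational(1, 2))), -253) = Add(-253, Mul(-190, Pow(62, Rational(1, 2))))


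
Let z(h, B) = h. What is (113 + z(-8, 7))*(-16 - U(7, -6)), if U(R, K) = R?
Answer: -2415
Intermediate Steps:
(113 + z(-8, 7))*(-16 - U(7, -6)) = (113 - 8)*(-16 - 1*7) = 105*(-16 - 7) = 105*(-23) = -2415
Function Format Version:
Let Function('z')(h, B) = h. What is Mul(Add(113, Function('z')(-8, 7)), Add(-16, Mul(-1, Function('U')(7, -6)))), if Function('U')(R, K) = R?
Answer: -2415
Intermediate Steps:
Mul(Add(113, Function('z')(-8, 7)), Add(-16, Mul(-1, Function('U')(7, -6)))) = Mul(Add(113, -8), Add(-16, Mul(-1, 7))) = Mul(105, Add(-16, -7)) = Mul(105, -23) = -2415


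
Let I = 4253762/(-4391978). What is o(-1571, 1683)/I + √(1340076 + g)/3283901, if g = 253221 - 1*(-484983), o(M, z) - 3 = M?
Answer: 3443310752/2126881 + 6*√57730/3283901 ≈ 1618.9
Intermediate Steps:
o(M, z) = 3 + M
g = 738204 (g = 253221 + 484983 = 738204)
I = -2126881/2195989 (I = 4253762*(-1/4391978) = -2126881/2195989 ≈ -0.96853)
o(-1571, 1683)/I + √(1340076 + g)/3283901 = (3 - 1571)/(-2126881/2195989) + √(1340076 + 738204)/3283901 = -1568*(-2195989/2126881) + √2078280*(1/3283901) = 3443310752/2126881 + (6*√57730)*(1/3283901) = 3443310752/2126881 + 6*√57730/3283901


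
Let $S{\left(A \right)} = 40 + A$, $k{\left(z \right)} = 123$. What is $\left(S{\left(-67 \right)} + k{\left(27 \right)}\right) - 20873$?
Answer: $-20777$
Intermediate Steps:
$\left(S{\left(-67 \right)} + k{\left(27 \right)}\right) - 20873 = \left(\left(40 - 67\right) + 123\right) - 20873 = \left(-27 + 123\right) - 20873 = 96 - 20873 = -20777$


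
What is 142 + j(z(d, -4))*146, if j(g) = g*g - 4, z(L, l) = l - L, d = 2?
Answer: 4814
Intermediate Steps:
j(g) = -4 + g² (j(g) = g² - 4 = -4 + g²)
142 + j(z(d, -4))*146 = 142 + (-4 + (-4 - 1*2)²)*146 = 142 + (-4 + (-4 - 2)²)*146 = 142 + (-4 + (-6)²)*146 = 142 + (-4 + 36)*146 = 142 + 32*146 = 142 + 4672 = 4814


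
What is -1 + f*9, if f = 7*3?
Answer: 188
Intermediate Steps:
f = 21
-1 + f*9 = -1 + 21*9 = -1 + 189 = 188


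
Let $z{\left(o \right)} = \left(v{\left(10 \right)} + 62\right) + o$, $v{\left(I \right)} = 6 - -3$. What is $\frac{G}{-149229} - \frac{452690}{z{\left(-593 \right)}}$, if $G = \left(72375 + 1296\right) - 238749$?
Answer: $\frac{43193261}{49743} \approx 868.33$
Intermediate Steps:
$v{\left(I \right)} = 9$ ($v{\left(I \right)} = 6 + 3 = 9$)
$z{\left(o \right)} = 71 + o$ ($z{\left(o \right)} = \left(9 + 62\right) + o = 71 + o$)
$G = -165078$ ($G = 73671 - 238749 = -165078$)
$\frac{G}{-149229} - \frac{452690}{z{\left(-593 \right)}} = - \frac{165078}{-149229} - \frac{452690}{71 - 593} = \left(-165078\right) \left(- \frac{1}{149229}\right) - \frac{452690}{-522} = \frac{6114}{5527} - - \frac{7805}{9} = \frac{6114}{5527} + \frac{7805}{9} = \frac{43193261}{49743}$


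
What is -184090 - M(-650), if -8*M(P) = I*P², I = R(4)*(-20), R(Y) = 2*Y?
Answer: -8634090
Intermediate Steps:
I = -160 (I = (2*4)*(-20) = 8*(-20) = -160)
M(P) = 20*P² (M(P) = -(-20)*P² = 20*P²)
-184090 - M(-650) = -184090 - 20*(-650)² = -184090 - 20*422500 = -184090 - 1*8450000 = -184090 - 8450000 = -8634090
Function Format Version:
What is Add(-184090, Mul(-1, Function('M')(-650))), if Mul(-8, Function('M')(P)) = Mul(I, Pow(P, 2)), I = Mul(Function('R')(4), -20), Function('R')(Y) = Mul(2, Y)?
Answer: -8634090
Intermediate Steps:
I = -160 (I = Mul(Mul(2, 4), -20) = Mul(8, -20) = -160)
Function('M')(P) = Mul(20, Pow(P, 2)) (Function('M')(P) = Mul(Rational(-1, 8), Mul(-160, Pow(P, 2))) = Mul(20, Pow(P, 2)))
Add(-184090, Mul(-1, Function('M')(-650))) = Add(-184090, Mul(-1, Mul(20, Pow(-650, 2)))) = Add(-184090, Mul(-1, Mul(20, 422500))) = Add(-184090, Mul(-1, 8450000)) = Add(-184090, -8450000) = -8634090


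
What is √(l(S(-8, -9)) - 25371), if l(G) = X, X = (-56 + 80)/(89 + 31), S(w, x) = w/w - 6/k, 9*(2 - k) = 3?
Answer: I*√634270/5 ≈ 159.28*I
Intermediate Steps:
k = 5/3 (k = 2 - ⅑*3 = 2 - ⅓ = 5/3 ≈ 1.6667)
S(w, x) = -13/5 (S(w, x) = w/w - 6/5/3 = 1 - 6*⅗ = 1 - 18/5 = -13/5)
X = ⅕ (X = 24/120 = 24*(1/120) = ⅕ ≈ 0.20000)
l(G) = ⅕
√(l(S(-8, -9)) - 25371) = √(⅕ - 25371) = √(-126854/5) = I*√634270/5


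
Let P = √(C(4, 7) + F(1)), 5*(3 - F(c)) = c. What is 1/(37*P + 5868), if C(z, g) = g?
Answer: 29340/172100039 - 259*√5/172100039 ≈ 0.00016712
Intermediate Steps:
F(c) = 3 - c/5
P = 7*√5/5 (P = √(7 + (3 - ⅕*1)) = √(7 + (3 - ⅕)) = √(7 + 14/5) = √(49/5) = 7*√5/5 ≈ 3.1305)
1/(37*P + 5868) = 1/(37*(7*√5/5) + 5868) = 1/(259*√5/5 + 5868) = 1/(5868 + 259*√5/5)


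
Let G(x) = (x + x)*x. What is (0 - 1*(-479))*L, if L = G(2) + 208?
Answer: 103464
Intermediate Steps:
G(x) = 2*x**2 (G(x) = (2*x)*x = 2*x**2)
L = 216 (L = 2*2**2 + 208 = 2*4 + 208 = 8 + 208 = 216)
(0 - 1*(-479))*L = (0 - 1*(-479))*216 = (0 + 479)*216 = 479*216 = 103464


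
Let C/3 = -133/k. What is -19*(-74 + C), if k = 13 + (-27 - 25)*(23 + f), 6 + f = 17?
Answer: 819983/585 ≈ 1401.7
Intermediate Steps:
f = 11 (f = -6 + 17 = 11)
k = -1755 (k = 13 + (-27 - 25)*(23 + 11) = 13 - 52*34 = 13 - 1768 = -1755)
C = 133/585 (C = 3*(-133/(-1755)) = 3*(-133*(-1/1755)) = 3*(133/1755) = 133/585 ≈ 0.22735)
-19*(-74 + C) = -19*(-74 + 133/585) = -19*(-43157/585) = 819983/585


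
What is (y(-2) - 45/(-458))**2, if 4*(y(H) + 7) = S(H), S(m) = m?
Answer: 2873025/52441 ≈ 54.786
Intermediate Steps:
y(H) = -7 + H/4
(y(-2) - 45/(-458))**2 = ((-7 + (1/4)*(-2)) - 45/(-458))**2 = ((-7 - 1/2) - 45*(-1/458))**2 = (-15/2 + 45/458)**2 = (-1695/229)**2 = 2873025/52441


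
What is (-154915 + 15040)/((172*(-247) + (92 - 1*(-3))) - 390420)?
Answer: 139875/432809 ≈ 0.32318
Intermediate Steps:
(-154915 + 15040)/((172*(-247) + (92 - 1*(-3))) - 390420) = -139875/((-42484 + (92 + 3)) - 390420) = -139875/((-42484 + 95) - 390420) = -139875/(-42389 - 390420) = -139875/(-432809) = -139875*(-1/432809) = 139875/432809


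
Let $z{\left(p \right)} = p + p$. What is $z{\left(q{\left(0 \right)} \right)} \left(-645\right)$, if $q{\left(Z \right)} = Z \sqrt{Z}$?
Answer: $0$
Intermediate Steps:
$q{\left(Z \right)} = Z^{\frac{3}{2}}$
$z{\left(p \right)} = 2 p$
$z{\left(q{\left(0 \right)} \right)} \left(-645\right) = 2 \cdot 0^{\frac{3}{2}} \left(-645\right) = 2 \cdot 0 \left(-645\right) = 0 \left(-645\right) = 0$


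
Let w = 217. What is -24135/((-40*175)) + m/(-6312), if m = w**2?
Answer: -554009/138075 ≈ -4.0124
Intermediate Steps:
m = 47089 (m = 217**2 = 47089)
-24135/((-40*175)) + m/(-6312) = -24135/((-40*175)) + 47089/(-6312) = -24135/(-7000) + 47089*(-1/6312) = -24135*(-1/7000) - 47089/6312 = 4827/1400 - 47089/6312 = -554009/138075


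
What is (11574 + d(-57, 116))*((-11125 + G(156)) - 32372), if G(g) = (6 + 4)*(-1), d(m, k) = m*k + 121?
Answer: -221146081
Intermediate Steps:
d(m, k) = 121 + k*m (d(m, k) = k*m + 121 = 121 + k*m)
G(g) = -10 (G(g) = 10*(-1) = -10)
(11574 + d(-57, 116))*((-11125 + G(156)) - 32372) = (11574 + (121 + 116*(-57)))*((-11125 - 10) - 32372) = (11574 + (121 - 6612))*(-11135 - 32372) = (11574 - 6491)*(-43507) = 5083*(-43507) = -221146081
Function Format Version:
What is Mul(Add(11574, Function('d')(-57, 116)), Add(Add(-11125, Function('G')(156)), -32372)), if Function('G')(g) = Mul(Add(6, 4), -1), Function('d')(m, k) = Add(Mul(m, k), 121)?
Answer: -221146081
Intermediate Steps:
Function('d')(m, k) = Add(121, Mul(k, m)) (Function('d')(m, k) = Add(Mul(k, m), 121) = Add(121, Mul(k, m)))
Function('G')(g) = -10 (Function('G')(g) = Mul(10, -1) = -10)
Mul(Add(11574, Function('d')(-57, 116)), Add(Add(-11125, Function('G')(156)), -32372)) = Mul(Add(11574, Add(121, Mul(116, -57))), Add(Add(-11125, -10), -32372)) = Mul(Add(11574, Add(121, -6612)), Add(-11135, -32372)) = Mul(Add(11574, -6491), -43507) = Mul(5083, -43507) = -221146081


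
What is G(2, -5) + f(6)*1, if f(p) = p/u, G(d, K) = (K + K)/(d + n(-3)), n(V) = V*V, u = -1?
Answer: -76/11 ≈ -6.9091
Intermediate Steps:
n(V) = V**2
G(d, K) = 2*K/(9 + d) (G(d, K) = (K + K)/(d + (-3)**2) = (2*K)/(d + 9) = (2*K)/(9 + d) = 2*K/(9 + d))
f(p) = -p (f(p) = p/(-1) = p*(-1) = -p)
G(2, -5) + f(6)*1 = 2*(-5)/(9 + 2) - 1*6*1 = 2*(-5)/11 - 6*1 = 2*(-5)*(1/11) - 6 = -10/11 - 6 = -76/11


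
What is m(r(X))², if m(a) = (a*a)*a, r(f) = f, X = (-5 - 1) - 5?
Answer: 1771561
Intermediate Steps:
X = -11 (X = -6 - 5 = -11)
m(a) = a³ (m(a) = a²*a = a³)
m(r(X))² = ((-11)³)² = (-1331)² = 1771561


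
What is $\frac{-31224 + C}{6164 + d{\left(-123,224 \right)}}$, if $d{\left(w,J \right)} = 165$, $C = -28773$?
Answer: $- \frac{59997}{6329} \approx -9.4797$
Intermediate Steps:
$\frac{-31224 + C}{6164 + d{\left(-123,224 \right)}} = \frac{-31224 - 28773}{6164 + 165} = - \frac{59997}{6329}$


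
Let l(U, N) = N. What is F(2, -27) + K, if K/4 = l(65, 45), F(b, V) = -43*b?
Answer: 94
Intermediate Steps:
K = 180 (K = 4*45 = 180)
F(2, -27) + K = -43*2 + 180 = -86 + 180 = 94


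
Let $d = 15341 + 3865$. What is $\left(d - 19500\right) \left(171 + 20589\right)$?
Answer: $-6103440$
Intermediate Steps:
$d = 19206$
$\left(d - 19500\right) \left(171 + 20589\right) = \left(19206 - 19500\right) \left(171 + 20589\right) = \left(-294\right) 20760 = -6103440$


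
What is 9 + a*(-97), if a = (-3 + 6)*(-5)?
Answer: 1464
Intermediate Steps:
a = -15 (a = 3*(-5) = -15)
9 + a*(-97) = 9 - 15*(-97) = 9 + 1455 = 1464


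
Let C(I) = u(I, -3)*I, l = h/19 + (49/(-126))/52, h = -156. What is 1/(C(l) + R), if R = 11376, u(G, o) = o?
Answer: 5928/67583077 ≈ 8.7714e-5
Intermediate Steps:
l = -146149/17784 (l = -156/19 + (49/(-126))/52 = -156*1/19 + (49*(-1/126))*(1/52) = -156/19 - 7/18*1/52 = -156/19 - 7/936 = -146149/17784 ≈ -8.2180)
C(I) = -3*I
1/(C(l) + R) = 1/(-3*(-146149/17784) + 11376) = 1/(146149/5928 + 11376) = 1/(67583077/5928) = 5928/67583077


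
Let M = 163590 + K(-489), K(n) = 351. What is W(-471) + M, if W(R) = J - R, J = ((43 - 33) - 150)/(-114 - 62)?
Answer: 7234163/44 ≈ 1.6441e+5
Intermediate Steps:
J = 35/44 (J = (10 - 150)/(-176) = -140*(-1/176) = 35/44 ≈ 0.79545)
W(R) = 35/44 - R
M = 163941 (M = 163590 + 351 = 163941)
W(-471) + M = (35/44 - 1*(-471)) + 163941 = (35/44 + 471) + 163941 = 20759/44 + 163941 = 7234163/44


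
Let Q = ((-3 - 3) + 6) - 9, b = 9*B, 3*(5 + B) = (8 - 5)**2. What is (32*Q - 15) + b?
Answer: -321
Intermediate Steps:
B = -2 (B = -5 + (8 - 5)**2/3 = -5 + (1/3)*3**2 = -5 + (1/3)*9 = -5 + 3 = -2)
b = -18 (b = 9*(-2) = -18)
Q = -9 (Q = (-6 + 6) - 9 = 0 - 9 = -9)
(32*Q - 15) + b = (32*(-9) - 15) - 18 = (-288 - 15) - 18 = -303 - 18 = -321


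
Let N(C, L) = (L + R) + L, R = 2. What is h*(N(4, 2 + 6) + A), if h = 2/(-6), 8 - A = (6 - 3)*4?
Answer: -14/3 ≈ -4.6667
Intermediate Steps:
A = -4 (A = 8 - (6 - 3)*4 = 8 - 3*4 = 8 - 1*12 = 8 - 12 = -4)
N(C, L) = 2 + 2*L (N(C, L) = (L + 2) + L = (2 + L) + L = 2 + 2*L)
h = -⅓ (h = 2*(-⅙) = -⅓ ≈ -0.33333)
h*(N(4, 2 + 6) + A) = -((2 + 2*(2 + 6)) - 4)/3 = -((2 + 2*8) - 4)/3 = -((2 + 16) - 4)/3 = -(18 - 4)/3 = -⅓*14 = -14/3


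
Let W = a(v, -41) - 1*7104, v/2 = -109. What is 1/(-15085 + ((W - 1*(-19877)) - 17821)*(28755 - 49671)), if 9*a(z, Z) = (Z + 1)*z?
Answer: 1/85303603 ≈ 1.1723e-8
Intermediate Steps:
v = -218 (v = 2*(-109) = -218)
a(z, Z) = z*(1 + Z)/9 (a(z, Z) = ((Z + 1)*z)/9 = ((1 + Z)*z)/9 = (z*(1 + Z))/9 = z*(1 + Z)/9)
W = -55216/9 (W = (1/9)*(-218)*(1 - 41) - 1*7104 = (1/9)*(-218)*(-40) - 7104 = 8720/9 - 7104 = -55216/9 ≈ -6135.1)
1/(-15085 + ((W - 1*(-19877)) - 17821)*(28755 - 49671)) = 1/(-15085 + ((-55216/9 - 1*(-19877)) - 17821)*(28755 - 49671)) = 1/(-15085 + ((-55216/9 + 19877) - 17821)*(-20916)) = 1/(-15085 + (123677/9 - 17821)*(-20916)) = 1/(-15085 - 36712/9*(-20916)) = 1/(-15085 + 85318688) = 1/85303603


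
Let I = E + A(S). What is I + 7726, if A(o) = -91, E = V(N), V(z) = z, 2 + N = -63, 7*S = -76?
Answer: 7570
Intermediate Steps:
S = -76/7 (S = (⅐)*(-76) = -76/7 ≈ -10.857)
N = -65 (N = -2 - 63 = -65)
E = -65
I = -156 (I = -65 - 91 = -156)
I + 7726 = -156 + 7726 = 7570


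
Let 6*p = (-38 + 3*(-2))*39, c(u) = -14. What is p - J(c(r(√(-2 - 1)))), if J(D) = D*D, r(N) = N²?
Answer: -482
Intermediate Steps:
J(D) = D²
p = -286 (p = ((-38 + 3*(-2))*39)/6 = ((-38 - 6)*39)/6 = (-44*39)/6 = (⅙)*(-1716) = -286)
p - J(c(r(√(-2 - 1)))) = -286 - 1*(-14)² = -286 - 1*196 = -286 - 196 = -482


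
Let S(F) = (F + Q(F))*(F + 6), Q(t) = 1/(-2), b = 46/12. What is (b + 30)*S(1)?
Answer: 1421/12 ≈ 118.42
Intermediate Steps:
b = 23/6 (b = 46*(1/12) = 23/6 ≈ 3.8333)
Q(t) = -1/2
S(F) = (6 + F)*(-1/2 + F) (S(F) = (F - 1/2)*(F + 6) = (-1/2 + F)*(6 + F) = (6 + F)*(-1/2 + F))
(b + 30)*S(1) = (23/6 + 30)*(-3 + 1**2 + (11/2)*1) = 203*(-3 + 1 + 11/2)/6 = (203/6)*(7/2) = 1421/12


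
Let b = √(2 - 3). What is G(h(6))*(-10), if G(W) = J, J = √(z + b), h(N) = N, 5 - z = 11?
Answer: -10*√(-6 + I) ≈ -2.0342 - 24.579*I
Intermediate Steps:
z = -6 (z = 5 - 1*11 = 5 - 11 = -6)
b = I (b = √(-1) = I ≈ 1.0*I)
J = √(-6 + I) ≈ 0.20342 + 2.4579*I
G(W) = √(-6 + I)
G(h(6))*(-10) = √(-6 + I)*(-10) = -10*√(-6 + I)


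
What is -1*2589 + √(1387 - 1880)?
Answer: -2589 + I*√493 ≈ -2589.0 + 22.204*I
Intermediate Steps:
-1*2589 + √(1387 - 1880) = -2589 + √(-493) = -2589 + I*√493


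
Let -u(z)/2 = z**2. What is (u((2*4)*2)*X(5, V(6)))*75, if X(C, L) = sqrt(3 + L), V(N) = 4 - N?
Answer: -38400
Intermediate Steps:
u(z) = -2*z**2
(u((2*4)*2)*X(5, V(6)))*75 = ((-2*((2*4)*2)**2)*sqrt(3 + (4 - 1*6)))*75 = ((-2*(8*2)**2)*sqrt(3 + (4 - 6)))*75 = ((-2*16**2)*sqrt(3 - 2))*75 = ((-2*256)*sqrt(1))*75 = -512*1*75 = -512*75 = -38400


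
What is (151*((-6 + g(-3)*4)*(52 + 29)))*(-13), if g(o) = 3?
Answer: -954018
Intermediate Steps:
(151*((-6 + g(-3)*4)*(52 + 29)))*(-13) = (151*((-6 + 3*4)*(52 + 29)))*(-13) = (151*((-6 + 12)*81))*(-13) = (151*(6*81))*(-13) = (151*486)*(-13) = 73386*(-13) = -954018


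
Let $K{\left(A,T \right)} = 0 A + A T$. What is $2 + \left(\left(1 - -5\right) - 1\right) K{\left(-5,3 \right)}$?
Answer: $-73$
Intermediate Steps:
$K{\left(A,T \right)} = A T$ ($K{\left(A,T \right)} = 0 + A T = A T$)
$2 + \left(\left(1 - -5\right) - 1\right) K{\left(-5,3 \right)} = 2 + \left(\left(1 - -5\right) - 1\right) \left(\left(-5\right) 3\right) = 2 + \left(\left(1 + 5\right) - 1\right) \left(-15\right) = 2 + \left(6 - 1\right) \left(-15\right) = 2 + 5 \left(-15\right) = 2 - 75 = -73$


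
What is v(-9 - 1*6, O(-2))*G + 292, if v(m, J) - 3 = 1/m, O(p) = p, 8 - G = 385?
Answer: -12208/15 ≈ -813.87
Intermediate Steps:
G = -377 (G = 8 - 1*385 = 8 - 385 = -377)
v(m, J) = 3 + 1/m
v(-9 - 1*6, O(-2))*G + 292 = (3 + 1/(-9 - 1*6))*(-377) + 292 = (3 + 1/(-9 - 6))*(-377) + 292 = (3 + 1/(-15))*(-377) + 292 = (3 - 1/15)*(-377) + 292 = (44/15)*(-377) + 292 = -16588/15 + 292 = -12208/15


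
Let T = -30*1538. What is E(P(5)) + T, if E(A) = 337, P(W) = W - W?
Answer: -45803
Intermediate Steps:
P(W) = 0
T = -46140
E(P(5)) + T = 337 - 46140 = -45803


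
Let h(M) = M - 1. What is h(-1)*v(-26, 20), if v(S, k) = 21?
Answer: -42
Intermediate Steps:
h(M) = -1 + M
h(-1)*v(-26, 20) = (-1 - 1)*21 = -2*21 = -42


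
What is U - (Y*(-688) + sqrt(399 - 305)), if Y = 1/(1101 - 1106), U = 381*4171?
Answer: 7945067/5 - sqrt(94) ≈ 1.5890e+6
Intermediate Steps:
U = 1589151
Y = -1/5 (Y = 1/(-5) = -1/5 ≈ -0.20000)
U - (Y*(-688) + sqrt(399 - 305)) = 1589151 - (-1/5*(-688) + sqrt(399 - 305)) = 1589151 - (688/5 + sqrt(94)) = 1589151 + (-688/5 - sqrt(94)) = 7945067/5 - sqrt(94)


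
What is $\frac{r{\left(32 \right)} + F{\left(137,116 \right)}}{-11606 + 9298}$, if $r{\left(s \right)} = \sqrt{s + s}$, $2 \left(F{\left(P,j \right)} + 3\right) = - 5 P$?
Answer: $\frac{675}{4616} \approx 0.14623$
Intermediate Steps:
$F{\left(P,j \right)} = -3 - \frac{5 P}{2}$ ($F{\left(P,j \right)} = -3 + \frac{\left(-5\right) P}{2} = -3 - \frac{5 P}{2}$)
$r{\left(s \right)} = \sqrt{2} \sqrt{s}$ ($r{\left(s \right)} = \sqrt{2 s} = \sqrt{2} \sqrt{s}$)
$\frac{r{\left(32 \right)} + F{\left(137,116 \right)}}{-11606 + 9298} = \frac{\sqrt{2} \sqrt{32} - \frac{691}{2}}{-11606 + 9298} = \frac{\sqrt{2} \cdot 4 \sqrt{2} - \frac{691}{2}}{-2308} = \left(8 - \frac{691}{2}\right) \left(- \frac{1}{2308}\right) = \left(- \frac{675}{2}\right) \left(- \frac{1}{2308}\right) = \frac{675}{4616}$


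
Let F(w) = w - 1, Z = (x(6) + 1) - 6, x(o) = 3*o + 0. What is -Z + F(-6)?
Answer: -20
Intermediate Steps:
x(o) = 3*o
Z = 13 (Z = (3*6 + 1) - 6 = (18 + 1) - 6 = 19 - 6 = 13)
F(w) = -1 + w
-Z + F(-6) = -1*13 + (-1 - 6) = -13 - 7 = -20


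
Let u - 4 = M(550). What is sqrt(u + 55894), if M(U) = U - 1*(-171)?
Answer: 9*sqrt(699) ≈ 237.95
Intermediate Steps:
M(U) = 171 + U (M(U) = U + 171 = 171 + U)
u = 725 (u = 4 + (171 + 550) = 4 + 721 = 725)
sqrt(u + 55894) = sqrt(725 + 55894) = sqrt(56619) = 9*sqrt(699)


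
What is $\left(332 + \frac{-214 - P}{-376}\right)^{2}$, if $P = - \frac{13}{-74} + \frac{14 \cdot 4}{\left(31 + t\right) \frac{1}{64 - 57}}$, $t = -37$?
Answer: $\frac{769826476588009}{6967574784} \approx 1.1049 \cdot 10^{5}$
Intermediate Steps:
$P = - \frac{14465}{222}$ ($P = - \frac{13}{-74} + \frac{14 \cdot 4}{\left(31 - 37\right) \frac{1}{64 - 57}} = \left(-13\right) \left(- \frac{1}{74}\right) + \frac{56}{\left(-6\right) \frac{1}{7}} = \frac{13}{74} + \frac{56}{\left(-6\right) \frac{1}{7}} = \frac{13}{74} + \frac{56}{- \frac{6}{7}} = \frac{13}{74} + 56 \left(- \frac{7}{6}\right) = \frac{13}{74} - \frac{196}{3} = - \frac{14465}{222} \approx -65.158$)
$\left(332 + \frac{-214 - P}{-376}\right)^{2} = \left(332 + \frac{-214 - - \frac{14465}{222}}{-376}\right)^{2} = \left(332 + \left(-214 + \frac{14465}{222}\right) \left(- \frac{1}{376}\right)\right)^{2} = \left(332 - - \frac{33043}{83472}\right)^{2} = \left(332 + \frac{33043}{83472}\right)^{2} = \left(\frac{27745747}{83472}\right)^{2} = \frac{769826476588009}{6967574784}$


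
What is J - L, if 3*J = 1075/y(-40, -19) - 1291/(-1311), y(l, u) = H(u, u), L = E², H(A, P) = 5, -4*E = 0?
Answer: 283156/3933 ≈ 71.995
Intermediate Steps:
E = 0 (E = -¼*0 = 0)
L = 0 (L = 0² = 0)
y(l, u) = 5
J = 283156/3933 (J = (1075/5 - 1291/(-1311))/3 = (1075*(⅕) - 1291*(-1/1311))/3 = (215 + 1291/1311)/3 = (⅓)*(283156/1311) = 283156/3933 ≈ 71.995)
J - L = 283156/3933 - 1*0 = 283156/3933 + 0 = 283156/3933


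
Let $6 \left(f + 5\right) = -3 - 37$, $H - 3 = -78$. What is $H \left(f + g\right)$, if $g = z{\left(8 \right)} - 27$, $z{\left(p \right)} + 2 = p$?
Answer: $2450$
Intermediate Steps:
$z{\left(p \right)} = -2 + p$
$H = -75$ ($H = 3 - 78 = -75$)
$f = - \frac{35}{3}$ ($f = -5 + \frac{-3 - 37}{6} = -5 + \frac{1}{6} \left(-40\right) = -5 - \frac{20}{3} = - \frac{35}{3} \approx -11.667$)
$g = -21$ ($g = \left(-2 + 8\right) - 27 = 6 - 27 = -21$)
$H \left(f + g\right) = - 75 \left(- \frac{35}{3} - 21\right) = \left(-75\right) \left(- \frac{98}{3}\right) = 2450$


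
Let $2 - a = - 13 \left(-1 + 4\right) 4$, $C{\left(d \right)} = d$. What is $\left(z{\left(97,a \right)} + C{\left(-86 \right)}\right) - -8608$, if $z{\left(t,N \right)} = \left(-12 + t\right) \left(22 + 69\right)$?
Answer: $16257$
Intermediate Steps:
$a = 158$ ($a = 2 - - 13 \left(-1 + 4\right) 4 = 2 - - 13 \cdot 3 \cdot 4 = 2 - \left(-13\right) 12 = 2 - -156 = 2 + 156 = 158$)
$z{\left(t,N \right)} = -1092 + 91 t$ ($z{\left(t,N \right)} = \left(-12 + t\right) 91 = -1092 + 91 t$)
$\left(z{\left(97,a \right)} + C{\left(-86 \right)}\right) - -8608 = \left(\left(-1092 + 91 \cdot 97\right) - 86\right) - -8608 = \left(\left(-1092 + 8827\right) - 86\right) + 8608 = \left(7735 - 86\right) + 8608 = 7649 + 8608 = 16257$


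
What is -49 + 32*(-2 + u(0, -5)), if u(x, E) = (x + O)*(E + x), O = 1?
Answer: -273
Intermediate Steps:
u(x, E) = (1 + x)*(E + x) (u(x, E) = (x + 1)*(E + x) = (1 + x)*(E + x))
-49 + 32*(-2 + u(0, -5)) = -49 + 32*(-2 + (-5 + 0 + 0² - 5*0)) = -49 + 32*(-2 + (-5 + 0 + 0 + 0)) = -49 + 32*(-2 - 5) = -49 + 32*(-7) = -49 - 224 = -273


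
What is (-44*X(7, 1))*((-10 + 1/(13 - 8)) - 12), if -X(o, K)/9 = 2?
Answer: -86328/5 ≈ -17266.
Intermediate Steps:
X(o, K) = -18 (X(o, K) = -9*2 = -18)
(-44*X(7, 1))*((-10 + 1/(13 - 8)) - 12) = (-44*(-18))*((-10 + 1/(13 - 8)) - 12) = 792*((-10 + 1/5) - 12) = 792*((-10 + ⅕) - 12) = 792*(-49/5 - 12) = 792*(-109/5) = -86328/5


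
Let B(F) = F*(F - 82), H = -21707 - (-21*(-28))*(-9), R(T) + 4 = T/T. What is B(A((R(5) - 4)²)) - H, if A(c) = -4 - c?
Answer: 23570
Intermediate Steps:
R(T) = -3 (R(T) = -4 + T/T = -4 + 1 = -3)
H = -16415 (H = -21707 - 588*(-9) = -21707 - 1*(-5292) = -21707 + 5292 = -16415)
B(F) = F*(-82 + F)
B(A((R(5) - 4)²)) - H = (-4 - (-3 - 4)²)*(-82 + (-4 - (-3 - 4)²)) - 1*(-16415) = (-4 - 1*(-7)²)*(-82 + (-4 - 1*(-7)²)) + 16415 = (-4 - 1*49)*(-82 + (-4 - 1*49)) + 16415 = (-4 - 49)*(-82 + (-4 - 49)) + 16415 = -53*(-82 - 53) + 16415 = -53*(-135) + 16415 = 7155 + 16415 = 23570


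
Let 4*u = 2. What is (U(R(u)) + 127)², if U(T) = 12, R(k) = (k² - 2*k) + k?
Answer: 19321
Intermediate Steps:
u = ½ (u = (¼)*2 = ½ ≈ 0.50000)
R(k) = k² - k
(U(R(u)) + 127)² = (12 + 127)² = 139² = 19321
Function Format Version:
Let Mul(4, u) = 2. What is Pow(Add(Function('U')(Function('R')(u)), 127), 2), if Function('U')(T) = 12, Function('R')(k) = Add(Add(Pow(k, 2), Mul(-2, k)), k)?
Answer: 19321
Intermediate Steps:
u = Rational(1, 2) (u = Mul(Rational(1, 4), 2) = Rational(1, 2) ≈ 0.50000)
Function('R')(k) = Add(Pow(k, 2), Mul(-1, k))
Pow(Add(Function('U')(Function('R')(u)), 127), 2) = Pow(Add(12, 127), 2) = Pow(139, 2) = 19321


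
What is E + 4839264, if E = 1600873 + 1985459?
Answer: 8425596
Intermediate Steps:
E = 3586332
E + 4839264 = 3586332 + 4839264 = 8425596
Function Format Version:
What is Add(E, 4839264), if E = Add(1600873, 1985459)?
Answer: 8425596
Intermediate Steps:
E = 3586332
Add(E, 4839264) = Add(3586332, 4839264) = 8425596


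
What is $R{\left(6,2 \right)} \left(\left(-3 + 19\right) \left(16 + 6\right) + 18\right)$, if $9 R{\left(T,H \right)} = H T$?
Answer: $\frac{1480}{3} \approx 493.33$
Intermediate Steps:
$R{\left(T,H \right)} = \frac{H T}{9}$
$R{\left(6,2 \right)} \left(\left(-3 + 19\right) \left(16 + 6\right) + 18\right) = \frac{1}{9} \cdot 2 \cdot 6 \left(\left(-3 + 19\right) \left(16 + 6\right) + 18\right) = \frac{4 \left(16 \cdot 22 + 18\right)}{3} = \frac{4 \left(352 + 18\right)}{3} = \frac{4}{3} \cdot 370 = \frac{1480}{3}$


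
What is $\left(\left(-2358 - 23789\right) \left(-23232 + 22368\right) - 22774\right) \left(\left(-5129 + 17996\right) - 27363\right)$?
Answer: $-327149120064$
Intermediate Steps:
$\left(\left(-2358 - 23789\right) \left(-23232 + 22368\right) - 22774\right) \left(\left(-5129 + 17996\right) - 27363\right) = \left(\left(-26147\right) \left(-864\right) - 22774\right) \left(12867 - 27363\right) = \left(22591008 - 22774\right) \left(-14496\right) = 22568234 \left(-14496\right) = -327149120064$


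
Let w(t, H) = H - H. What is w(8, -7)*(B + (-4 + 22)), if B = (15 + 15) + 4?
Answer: 0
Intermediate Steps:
w(t, H) = 0
B = 34 (B = 30 + 4 = 34)
w(8, -7)*(B + (-4 + 22)) = 0*(34 + (-4 + 22)) = 0*(34 + 18) = 0*52 = 0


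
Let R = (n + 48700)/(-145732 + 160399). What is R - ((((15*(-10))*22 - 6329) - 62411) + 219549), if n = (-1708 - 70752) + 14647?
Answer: -2163523616/14667 ≈ -1.4751e+5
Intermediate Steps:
n = -57813 (n = -72460 + 14647 = -57813)
R = -9113/14667 (R = (-57813 + 48700)/(-145732 + 160399) = -9113/14667 ≈ -0.62133)
R - ((((15*(-10))*22 - 6329) - 62411) + 219549) = -9113/14667 - ((((15*(-10))*22 - 6329) - 62411) + 219549) = -9113/14667 - (((-150*22 - 6329) - 62411) + 219549) = -9113/14667 - (((-3300 - 6329) - 62411) + 219549) = -9113/14667 - ((-9629 - 62411) + 219549) = -9113/14667 - (-72040 + 219549) = -9113/14667 - 1*147509 = -9113/14667 - 147509 = -2163523616/14667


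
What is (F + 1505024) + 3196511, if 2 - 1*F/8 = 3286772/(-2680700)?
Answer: 3150868514969/670175 ≈ 4.7016e+6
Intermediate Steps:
F = 17296344/670175 (F = 16 - 26294176/(-2680700) = 16 - 26294176*(-1)/2680700 = 16 - 8*(-821693/670175) = 16 + 6573544/670175 = 17296344/670175 ≈ 25.809)
(F + 1505024) + 3196511 = (17296344/670175 + 1505024) + 3196511 = 1008646755544/670175 + 3196511 = 3150868514969/670175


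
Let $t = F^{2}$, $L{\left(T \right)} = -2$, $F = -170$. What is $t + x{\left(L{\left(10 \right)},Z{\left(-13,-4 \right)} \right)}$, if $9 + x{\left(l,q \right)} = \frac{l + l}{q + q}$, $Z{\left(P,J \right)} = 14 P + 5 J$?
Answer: $\frac{2917992}{101} \approx 28891.0$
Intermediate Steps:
$Z{\left(P,J \right)} = 5 J + 14 P$
$x{\left(l,q \right)} = -9 + \frac{l}{q}$ ($x{\left(l,q \right)} = -9 + \frac{l + l}{q + q} = -9 + \frac{2 l}{2 q} = -9 + 2 l \frac{1}{2 q} = -9 + \frac{l}{q}$)
$t = 28900$ ($t = \left(-170\right)^{2} = 28900$)
$t + x{\left(L{\left(10 \right)},Z{\left(-13,-4 \right)} \right)} = 28900 - \left(9 + \frac{2}{5 \left(-4\right) + 14 \left(-13\right)}\right) = 28900 - \left(9 + \frac{2}{-20 - 182}\right) = 28900 - \left(9 + \frac{2}{-202}\right) = 28900 - \frac{908}{101} = \frac{2917992}{101}$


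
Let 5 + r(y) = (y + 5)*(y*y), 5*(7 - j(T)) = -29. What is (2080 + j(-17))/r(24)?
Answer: 10464/83495 ≈ 0.12532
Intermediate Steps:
j(T) = 64/5 (j(T) = 7 - ⅕*(-29) = 7 + 29/5 = 64/5)
r(y) = -5 + y²*(5 + y) (r(y) = -5 + (y + 5)*(y*y) = -5 + (5 + y)*y² = -5 + y²*(5 + y))
(2080 + j(-17))/r(24) = (2080 + 64/5)/(-5 + 24³ + 5*24²) = 10464/(5*(-5 + 13824 + 5*576)) = 10464/(5*(-5 + 13824 + 2880)) = (10464/5)/16699 = (10464/5)*(1/16699) = 10464/83495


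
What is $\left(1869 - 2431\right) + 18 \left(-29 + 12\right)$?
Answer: $-868$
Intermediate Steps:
$\left(1869 - 2431\right) + 18 \left(-29 + 12\right) = -562 + 18 \left(-17\right) = -562 - 306 = -868$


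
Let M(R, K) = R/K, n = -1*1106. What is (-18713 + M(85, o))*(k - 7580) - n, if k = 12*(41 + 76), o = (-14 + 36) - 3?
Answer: 2195354326/19 ≈ 1.1554e+8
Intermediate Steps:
n = -1106
o = 19 (o = 22 - 3 = 19)
k = 1404 (k = 12*117 = 1404)
(-18713 + M(85, o))*(k - 7580) - n = (-18713 + 85/19)*(1404 - 7580) - 1*(-1106) = (-18713 + 85*(1/19))*(-6176) + 1106 = (-18713 + 85/19)*(-6176) + 1106 = -355462/19*(-6176) + 1106 = 2195333312/19 + 1106 = 2195354326/19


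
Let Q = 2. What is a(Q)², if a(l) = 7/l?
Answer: 49/4 ≈ 12.250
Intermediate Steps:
a(Q)² = (7/2)² = 49/4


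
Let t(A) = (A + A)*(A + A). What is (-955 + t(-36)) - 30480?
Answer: -26251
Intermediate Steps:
t(A) = 4*A² (t(A) = (2*A)*(2*A) = 4*A²)
(-955 + t(-36)) - 30480 = (-955 + 4*(-36)²) - 30480 = (-955 + 4*1296) - 30480 = (-955 + 5184) - 30480 = 4229 - 30480 = -26251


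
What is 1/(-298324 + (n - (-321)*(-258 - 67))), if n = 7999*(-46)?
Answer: -1/770603 ≈ -1.2977e-6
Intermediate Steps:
n = -367954
1/(-298324 + (n - (-321)*(-258 - 67))) = 1/(-298324 + (-367954 - (-321)*(-258 - 67))) = 1/(-298324 + (-367954 - (-321)*(-325))) = 1/(-298324 + (-367954 - 1*104325)) = 1/(-298324 + (-367954 - 104325)) = 1/(-298324 - 472279) = 1/(-770603) = -1/770603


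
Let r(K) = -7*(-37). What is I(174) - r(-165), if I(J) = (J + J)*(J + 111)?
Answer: 98921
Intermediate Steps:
I(J) = 2*J*(111 + J) (I(J) = (2*J)*(111 + J) = 2*J*(111 + J))
r(K) = 259
I(174) - r(-165) = 2*174*(111 + 174) - 1*259 = 2*174*285 - 259 = 99180 - 259 = 98921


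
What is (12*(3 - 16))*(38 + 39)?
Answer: -12012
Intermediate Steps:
(12*(3 - 16))*(38 + 39) = (12*(-13))*77 = -156*77 = -12012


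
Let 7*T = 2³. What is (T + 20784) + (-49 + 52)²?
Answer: 145559/7 ≈ 20794.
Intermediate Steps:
T = 8/7 (T = (⅐)*2³ = (⅐)*8 = 8/7 ≈ 1.1429)
(T + 20784) + (-49 + 52)² = (8/7 + 20784) + (-49 + 52)² = 145496/7 + 3² = 145496/7 + 9 = 145559/7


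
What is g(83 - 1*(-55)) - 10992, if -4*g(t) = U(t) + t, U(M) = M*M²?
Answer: -1336089/2 ≈ -6.6804e+5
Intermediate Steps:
U(M) = M³
g(t) = -t/4 - t³/4 (g(t) = -(t³ + t)/4 = -(t + t³)/4 = -t/4 - t³/4)
g(83 - 1*(-55)) - 10992 = (83 - 1*(-55))*(-1 - (83 - 1*(-55))²)/4 - 10992 = (83 + 55)*(-1 - (83 + 55)²)/4 - 10992 = (¼)*138*(-1 - 1*138²) - 10992 = (¼)*138*(-1 - 1*19044) - 10992 = (¼)*138*(-1 - 19044) - 10992 = (¼)*138*(-19045) - 10992 = -1314105/2 - 10992 = -1336089/2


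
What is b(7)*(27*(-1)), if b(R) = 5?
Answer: -135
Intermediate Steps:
b(7)*(27*(-1)) = 5*(27*(-1)) = 5*(-27) = -135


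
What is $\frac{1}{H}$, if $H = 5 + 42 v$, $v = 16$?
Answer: $\frac{1}{677} \approx 0.0014771$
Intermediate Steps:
$H = 677$ ($H = 5 + 42 \cdot 16 = 5 + 672 = 677$)
$\frac{1}{H} = \frac{1}{677}$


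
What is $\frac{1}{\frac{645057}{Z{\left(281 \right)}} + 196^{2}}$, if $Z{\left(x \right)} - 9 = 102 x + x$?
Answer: $\frac{4136}{158980727} \approx 2.6016 \cdot 10^{-5}$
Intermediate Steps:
$Z{\left(x \right)} = 9 + 103 x$ ($Z{\left(x \right)} = 9 + \left(102 x + x\right) = 9 + 103 x$)
$\frac{1}{\frac{645057}{Z{\left(281 \right)}} + 196^{2}} = \frac{1}{\frac{645057}{9 + 103 \cdot 281} + 196^{2}} = \frac{1}{\frac{645057}{9 + 28943} + 38416} = \frac{1}{\frac{645057}{28952} + 38416} = \frac{1}{645057 \cdot \frac{1}{28952} + 38416} = \frac{1}{\frac{92151}{4136} + 38416} = \frac{1}{\frac{158980727}{4136}} = \frac{4136}{158980727}$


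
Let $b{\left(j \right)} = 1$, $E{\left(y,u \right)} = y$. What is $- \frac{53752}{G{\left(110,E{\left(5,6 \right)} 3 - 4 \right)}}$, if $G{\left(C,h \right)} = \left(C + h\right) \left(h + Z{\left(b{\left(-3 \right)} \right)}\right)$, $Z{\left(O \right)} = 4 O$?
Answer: $- \frac{53752}{1815} \approx -29.615$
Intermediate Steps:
$G{\left(C,h \right)} = \left(4 + h\right) \left(C + h\right)$ ($G{\left(C,h \right)} = \left(C + h\right) \left(h + 4 \cdot 1\right) = \left(C + h\right) \left(h + 4\right) = \left(C + h\right) \left(4 + h\right) = \left(4 + h\right) \left(C + h\right)$)
$- \frac{53752}{G{\left(110,E{\left(5,6 \right)} 3 - 4 \right)}} = - \frac{53752}{\left(5 \cdot 3 - 4\right)^{2} + 4 \cdot 110 + 4 \left(5 \cdot 3 - 4\right) + 110 \left(5 \cdot 3 - 4\right)} = - \frac{53752}{\left(15 - 4\right)^{2} + 440 + 4 \left(15 - 4\right) + 110 \left(15 - 4\right)} = - \frac{53752}{11^{2} + 440 + 4 \cdot 11 + 110 \cdot 11} = - \frac{53752}{121 + 440 + 44 + 1210} = - \frac{53752}{1815}$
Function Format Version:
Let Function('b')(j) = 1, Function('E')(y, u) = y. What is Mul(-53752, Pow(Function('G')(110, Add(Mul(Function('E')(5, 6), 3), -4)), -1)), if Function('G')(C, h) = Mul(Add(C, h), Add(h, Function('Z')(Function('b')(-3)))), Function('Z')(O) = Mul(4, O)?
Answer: Rational(-53752, 1815) ≈ -29.615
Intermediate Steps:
Function('G')(C, h) = Mul(Add(4, h), Add(C, h)) (Function('G')(C, h) = Mul(Add(C, h), Add(h, Mul(4, 1))) = Mul(Add(C, h), Add(h, 4)) = Mul(Add(C, h), Add(4, h)) = Mul(Add(4, h), Add(C, h)))
Mul(-53752, Pow(Function('G')(110, Add(Mul(Function('E')(5, 6), 3), -4)), -1)) = Mul(-53752, Pow(Add(Pow(Add(Mul(5, 3), -4), 2), Mul(4, 110), Mul(4, Add(Mul(5, 3), -4)), Mul(110, Add(Mul(5, 3), -4))), -1)) = Mul(-53752, Pow(Add(Pow(Add(15, -4), 2), 440, Mul(4, Add(15, -4)), Mul(110, Add(15, -4))), -1)) = Mul(-53752, Pow(Add(Pow(11, 2), 440, Mul(4, 11), Mul(110, 11)), -1)) = Mul(-53752, Pow(Add(121, 440, 44, 1210), -1)) = Mul(-53752, Pow(1815, -1)) = Mul(-53752, Rational(1, 1815)) = Rational(-53752, 1815)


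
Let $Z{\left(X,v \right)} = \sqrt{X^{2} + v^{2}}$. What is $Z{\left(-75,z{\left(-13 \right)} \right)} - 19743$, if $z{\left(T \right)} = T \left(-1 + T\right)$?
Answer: $-19743 + \sqrt{38749} \approx -19546.0$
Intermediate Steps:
$Z{\left(-75,z{\left(-13 \right)} \right)} - 19743 = \sqrt{\left(-75\right)^{2} + \left(- 13 \left(-1 - 13\right)\right)^{2}} - 19743 = \sqrt{5625 + \left(\left(-13\right) \left(-14\right)\right)^{2}} - 19743 = \sqrt{5625 + 182^{2}} - 19743 = \sqrt{5625 + 33124} - 19743 = \sqrt{38749} - 19743 = -19743 + \sqrt{38749}$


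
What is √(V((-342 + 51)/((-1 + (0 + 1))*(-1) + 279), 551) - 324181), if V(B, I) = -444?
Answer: 35*I*√265 ≈ 569.76*I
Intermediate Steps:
√(V((-342 + 51)/((-1 + (0 + 1))*(-1) + 279), 551) - 324181) = √(-444 - 324181) = √(-324625) = 35*I*√265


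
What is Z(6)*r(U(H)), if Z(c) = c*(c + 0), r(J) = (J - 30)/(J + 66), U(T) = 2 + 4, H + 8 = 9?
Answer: -12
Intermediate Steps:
H = 1 (H = -8 + 9 = 1)
U(T) = 6
r(J) = (-30 + J)/(66 + J)
Z(c) = c² (Z(c) = c*c = c²)
Z(6)*r(U(H)) = 6²*((-30 + 6)/(66 + 6)) = 36*(-24/72) = 36*((1/72)*(-24)) = 36*(-⅓) = -12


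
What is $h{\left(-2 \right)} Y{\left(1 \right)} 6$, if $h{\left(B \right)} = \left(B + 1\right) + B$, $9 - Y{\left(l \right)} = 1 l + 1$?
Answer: $-126$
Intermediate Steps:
$Y{\left(l \right)} = 8 - l$ ($Y{\left(l \right)} = 9 - \left(1 l + 1\right) = 9 - \left(l + 1\right) = 9 - \left(1 + l\right) = 8 - l$)
$h{\left(B \right)} = 1 + 2 B$ ($h{\left(B \right)} = \left(1 + B\right) + B = 1 + 2 B$)
$h{\left(-2 \right)} Y{\left(1 \right)} 6 = \left(1 + 2 \left(-2\right)\right) \left(8 - 1\right) 6 = \left(1 - 4\right) \left(8 - 1\right) 6 = \left(-3\right) 7 \cdot 6 = \left(-21\right) 6 = -126$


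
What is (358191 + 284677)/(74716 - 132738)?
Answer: -321434/29011 ≈ -11.080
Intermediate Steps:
(358191 + 284677)/(74716 - 132738) = 642868/(-58022) = 642868*(-1/58022) = -321434/29011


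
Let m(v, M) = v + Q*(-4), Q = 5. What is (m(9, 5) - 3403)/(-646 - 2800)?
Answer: 1707/1723 ≈ 0.99071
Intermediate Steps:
m(v, M) = -20 + v (m(v, M) = v + 5*(-4) = v - 20 = -20 + v)
(m(9, 5) - 3403)/(-646 - 2800) = ((-20 + 9) - 3403)/(-646 - 2800) = (-11 - 3403)/(-3446) = -3414*(-1/3446) = 1707/1723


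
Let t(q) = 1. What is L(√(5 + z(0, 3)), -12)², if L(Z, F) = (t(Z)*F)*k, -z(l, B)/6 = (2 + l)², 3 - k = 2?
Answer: 144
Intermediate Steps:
k = 1 (k = 3 - 1*2 = 3 - 2 = 1)
z(l, B) = -6*(2 + l)²
L(Z, F) = F (L(Z, F) = (1*F)*1 = F*1 = F)
L(√(5 + z(0, 3)), -12)² = (-12)² = 144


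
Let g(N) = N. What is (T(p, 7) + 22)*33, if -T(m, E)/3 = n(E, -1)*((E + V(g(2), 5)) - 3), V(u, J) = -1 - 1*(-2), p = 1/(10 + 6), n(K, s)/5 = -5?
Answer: 13101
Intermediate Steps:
n(K, s) = -25 (n(K, s) = 5*(-5) = -25)
p = 1/16 ≈ 0.062500
V(u, J) = 1 (V(u, J) = -1 + 2 = 1)
T(m, E) = -150 + 75*E (T(m, E) = -(-75)*((E + 1) - 3) = -(-75)*((1 + E) - 3) = -(-75)*(-2 + E) = -3*(50 - 25*E) = -150 + 75*E)
(T(p, 7) + 22)*33 = ((-150 + 75*7) + 22)*33 = ((-150 + 525) + 22)*33 = (375 + 22)*33 = 397*33 = 13101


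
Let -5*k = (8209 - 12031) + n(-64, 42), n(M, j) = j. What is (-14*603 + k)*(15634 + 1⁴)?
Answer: -120170610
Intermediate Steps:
k = 756 (k = -((8209 - 12031) + 42)/5 = -(-3822 + 42)/5 = -⅕*(-3780) = 756)
(-14*603 + k)*(15634 + 1⁴) = (-14*603 + 756)*(15634 + 1⁴) = (-8442 + 756)*(15634 + 1) = -7686*15635 = -120170610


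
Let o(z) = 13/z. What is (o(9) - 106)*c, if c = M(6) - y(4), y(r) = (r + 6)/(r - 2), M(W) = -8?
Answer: 12233/9 ≈ 1359.2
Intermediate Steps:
y(r) = (6 + r)/(-2 + r)
c = -13 (c = -8 - (6 + 4)/(-2 + 4) = -8 - 10/2 = -8 - 1*5 = -8 - 5 = -13)
(o(9) - 106)*c = (13/9 - 106)*(-13) = -941/9*(-13) = 12233/9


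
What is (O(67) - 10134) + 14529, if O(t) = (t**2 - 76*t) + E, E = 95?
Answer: 3887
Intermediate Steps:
O(t) = 95 + t**2 - 76*t (O(t) = (t**2 - 76*t) + 95 = 95 + t**2 - 76*t)
(O(67) - 10134) + 14529 = ((95 + 67**2 - 76*67) - 10134) + 14529 = ((95 + 4489 - 5092) - 10134) + 14529 = (-508 - 10134) + 14529 = -10642 + 14529 = 3887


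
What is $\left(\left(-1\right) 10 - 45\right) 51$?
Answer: $-2805$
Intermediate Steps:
$\left(\left(-1\right) 10 - 45\right) 51 = \left(-10 - 45\right) 51 = \left(-55\right) 51 = -2805$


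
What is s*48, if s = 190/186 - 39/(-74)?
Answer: 85256/1147 ≈ 74.330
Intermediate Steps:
s = 10657/6882 (s = 190*(1/186) - 39*(-1/74) = 95/93 + 39/74 = 10657/6882 ≈ 1.5485)
s*48 = (10657/6882)*48 = 85256/1147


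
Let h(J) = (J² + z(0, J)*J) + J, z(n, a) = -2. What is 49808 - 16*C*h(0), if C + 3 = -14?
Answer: 49808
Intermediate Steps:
C = -17 (C = -3 - 14 = -17)
h(J) = J² - J (h(J) = (J² - 2*J) + J = J² - J)
49808 - 16*C*h(0) = 49808 - 16*(-17)*0*(-1 + 0) = 49808 - (-272)*0*(-1) = 49808 - (-272)*0 = 49808 - 1*0 = 49808 + 0 = 49808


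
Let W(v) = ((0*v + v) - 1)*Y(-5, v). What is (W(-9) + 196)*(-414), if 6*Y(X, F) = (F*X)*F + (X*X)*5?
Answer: -274344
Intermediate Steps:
Y(X, F) = 5*X²/6 + X*F²/6 (Y(X, F) = ((F*X)*F + (X*X)*5)/6 = (X*F² + X²*5)/6 = (X*F² + 5*X²)/6 = (5*X² + X*F²)/6 = 5*X²/6 + X*F²/6)
W(v) = (-1 + v)*(125/6 - 5*v²/6) (W(v) = ((0*v + v) - 1)*((⅙)*(-5)*(v² + 5*(-5))) = ((0 + v) - 1)*((⅙)*(-5)*(v² - 25)) = (v - 1)*((⅙)*(-5)*(-25 + v²)) = (-1 + v)*(125/6 - 5*v²/6))
(W(-9) + 196)*(-414) = (-5*(-1 - 9)*(-25 + (-9)²)/6 + 196)*(-414) = (-⅚*(-10)*(-25 + 81) + 196)*(-414) = (-⅚*(-10)*56 + 196)*(-414) = (1400/3 + 196)*(-414) = (1988/3)*(-414) = -274344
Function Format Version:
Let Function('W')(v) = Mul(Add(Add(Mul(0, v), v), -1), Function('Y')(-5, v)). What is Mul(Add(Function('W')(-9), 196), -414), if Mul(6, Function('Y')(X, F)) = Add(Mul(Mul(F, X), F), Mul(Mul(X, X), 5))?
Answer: -274344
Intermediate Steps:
Function('Y')(X, F) = Add(Mul(Rational(5, 6), Pow(X, 2)), Mul(Rational(1, 6), X, Pow(F, 2))) (Function('Y')(X, F) = Mul(Rational(1, 6), Add(Mul(Mul(F, X), F), Mul(Mul(X, X), 5))) = Mul(Rational(1, 6), Add(Mul(X, Pow(F, 2)), Mul(Pow(X, 2), 5))) = Mul(Rational(1, 6), Add(Mul(X, Pow(F, 2)), Mul(5, Pow(X, 2)))) = Mul(Rational(1, 6), Add(Mul(5, Pow(X, 2)), Mul(X, Pow(F, 2)))) = Add(Mul(Rational(5, 6), Pow(X, 2)), Mul(Rational(1, 6), X, Pow(F, 2))))
Function('W')(v) = Mul(Add(-1, v), Add(Rational(125, 6), Mul(Rational(-5, 6), Pow(v, 2)))) (Function('W')(v) = Mul(Add(Add(Mul(0, v), v), -1), Mul(Rational(1, 6), -5, Add(Pow(v, 2), Mul(5, -5)))) = Mul(Add(Add(0, v), -1), Mul(Rational(1, 6), -5, Add(Pow(v, 2), -25))) = Mul(Add(v, -1), Mul(Rational(1, 6), -5, Add(-25, Pow(v, 2)))) = Mul(Add(-1, v), Add(Rational(125, 6), Mul(Rational(-5, 6), Pow(v, 2)))))
Mul(Add(Function('W')(-9), 196), -414) = Mul(Add(Mul(Rational(-5, 6), Add(-1, -9), Add(-25, Pow(-9, 2))), 196), -414) = Mul(Add(Mul(Rational(-5, 6), -10, Add(-25, 81)), 196), -414) = Mul(Add(Mul(Rational(-5, 6), -10, 56), 196), -414) = Mul(Add(Rational(1400, 3), 196), -414) = Mul(Rational(1988, 3), -414) = -274344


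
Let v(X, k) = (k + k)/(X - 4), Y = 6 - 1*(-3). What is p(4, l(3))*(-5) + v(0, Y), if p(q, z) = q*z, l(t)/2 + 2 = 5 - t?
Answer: -9/2 ≈ -4.5000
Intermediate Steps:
Y = 9 (Y = 6 + 3 = 9)
l(t) = 6 - 2*t (l(t) = -4 + 2*(5 - t) = -4 + (10 - 2*t) = 6 - 2*t)
v(X, k) = 2*k/(-4 + X) (v(X, k) = (2*k)/(-4 + X) = 2*k/(-4 + X))
p(4, l(3))*(-5) + v(0, Y) = (4*(6 - 2*3))*(-5) + 2*9/(-4 + 0) = (4*(6 - 6))*(-5) + 2*9/(-4) = (4*0)*(-5) + 2*9*(-¼) = 0*(-5) - 9/2 = 0 - 9/2 = -9/2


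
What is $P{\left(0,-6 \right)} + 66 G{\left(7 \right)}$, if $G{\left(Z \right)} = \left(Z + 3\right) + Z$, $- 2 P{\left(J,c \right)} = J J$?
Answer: $1122$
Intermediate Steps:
$P{\left(J,c \right)} = - \frac{J^{2}}{2}$ ($P{\left(J,c \right)} = - \frac{J J}{2} = - \frac{J^{2}}{2}$)
$G{\left(Z \right)} = 3 + 2 Z$ ($G{\left(Z \right)} = \left(3 + Z\right) + Z = 3 + 2 Z$)
$P{\left(0,-6 \right)} + 66 G{\left(7 \right)} = - \frac{0^{2}}{2} + 66 \left(3 + 2 \cdot 7\right) = \left(- \frac{1}{2}\right) 0 + 66 \left(3 + 14\right) = 0 + 66 \cdot 17 = 0 + 1122 = 1122$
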